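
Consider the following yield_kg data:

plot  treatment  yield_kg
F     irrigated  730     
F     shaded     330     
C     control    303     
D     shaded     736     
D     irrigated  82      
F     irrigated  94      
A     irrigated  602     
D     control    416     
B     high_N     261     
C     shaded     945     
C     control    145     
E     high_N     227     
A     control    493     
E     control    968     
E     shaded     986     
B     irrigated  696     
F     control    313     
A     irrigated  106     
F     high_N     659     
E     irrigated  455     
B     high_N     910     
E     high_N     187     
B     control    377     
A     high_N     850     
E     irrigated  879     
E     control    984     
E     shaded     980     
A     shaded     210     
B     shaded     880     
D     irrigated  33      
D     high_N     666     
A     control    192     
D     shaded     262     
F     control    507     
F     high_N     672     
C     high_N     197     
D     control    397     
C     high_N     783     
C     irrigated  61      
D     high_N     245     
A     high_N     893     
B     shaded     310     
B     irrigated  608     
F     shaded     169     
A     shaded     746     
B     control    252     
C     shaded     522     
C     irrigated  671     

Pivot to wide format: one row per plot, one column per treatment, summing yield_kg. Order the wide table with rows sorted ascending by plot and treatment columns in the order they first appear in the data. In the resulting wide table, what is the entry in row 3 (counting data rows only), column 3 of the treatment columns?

With rows sorted ascending by plot, row 3 is plot=C. treatment columns in first-appearance order: irrigated, shaded, control, high_N; column 3 is control.
Long rows with plot=C, treatment=control: 303 + 145 = 448.

448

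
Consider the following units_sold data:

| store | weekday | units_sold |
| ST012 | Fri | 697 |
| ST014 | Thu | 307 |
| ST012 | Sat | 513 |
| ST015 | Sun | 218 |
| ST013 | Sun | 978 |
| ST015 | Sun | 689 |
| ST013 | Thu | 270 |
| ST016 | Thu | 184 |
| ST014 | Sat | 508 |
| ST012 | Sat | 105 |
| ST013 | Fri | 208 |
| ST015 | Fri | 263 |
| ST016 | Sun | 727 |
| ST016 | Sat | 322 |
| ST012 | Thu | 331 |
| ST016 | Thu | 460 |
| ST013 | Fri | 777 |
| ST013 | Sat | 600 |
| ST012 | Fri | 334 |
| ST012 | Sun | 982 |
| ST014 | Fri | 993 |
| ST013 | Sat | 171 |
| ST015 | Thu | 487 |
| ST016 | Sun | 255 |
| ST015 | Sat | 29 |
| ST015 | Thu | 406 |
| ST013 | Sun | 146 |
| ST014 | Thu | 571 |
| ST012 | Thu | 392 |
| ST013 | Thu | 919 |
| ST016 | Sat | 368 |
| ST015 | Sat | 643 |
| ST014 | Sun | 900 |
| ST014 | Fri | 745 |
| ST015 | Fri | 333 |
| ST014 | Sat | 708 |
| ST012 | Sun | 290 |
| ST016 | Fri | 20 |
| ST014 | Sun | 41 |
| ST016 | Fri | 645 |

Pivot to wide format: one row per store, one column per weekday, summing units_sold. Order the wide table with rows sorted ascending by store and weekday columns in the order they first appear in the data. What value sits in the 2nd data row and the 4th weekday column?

With rows sorted ascending by store, row 2 is store=ST013. weekday columns in first-appearance order: Fri, Thu, Sat, Sun; column 4 is Sun.
Long rows with store=ST013, weekday=Sun: 978 + 146 = 1124.

1124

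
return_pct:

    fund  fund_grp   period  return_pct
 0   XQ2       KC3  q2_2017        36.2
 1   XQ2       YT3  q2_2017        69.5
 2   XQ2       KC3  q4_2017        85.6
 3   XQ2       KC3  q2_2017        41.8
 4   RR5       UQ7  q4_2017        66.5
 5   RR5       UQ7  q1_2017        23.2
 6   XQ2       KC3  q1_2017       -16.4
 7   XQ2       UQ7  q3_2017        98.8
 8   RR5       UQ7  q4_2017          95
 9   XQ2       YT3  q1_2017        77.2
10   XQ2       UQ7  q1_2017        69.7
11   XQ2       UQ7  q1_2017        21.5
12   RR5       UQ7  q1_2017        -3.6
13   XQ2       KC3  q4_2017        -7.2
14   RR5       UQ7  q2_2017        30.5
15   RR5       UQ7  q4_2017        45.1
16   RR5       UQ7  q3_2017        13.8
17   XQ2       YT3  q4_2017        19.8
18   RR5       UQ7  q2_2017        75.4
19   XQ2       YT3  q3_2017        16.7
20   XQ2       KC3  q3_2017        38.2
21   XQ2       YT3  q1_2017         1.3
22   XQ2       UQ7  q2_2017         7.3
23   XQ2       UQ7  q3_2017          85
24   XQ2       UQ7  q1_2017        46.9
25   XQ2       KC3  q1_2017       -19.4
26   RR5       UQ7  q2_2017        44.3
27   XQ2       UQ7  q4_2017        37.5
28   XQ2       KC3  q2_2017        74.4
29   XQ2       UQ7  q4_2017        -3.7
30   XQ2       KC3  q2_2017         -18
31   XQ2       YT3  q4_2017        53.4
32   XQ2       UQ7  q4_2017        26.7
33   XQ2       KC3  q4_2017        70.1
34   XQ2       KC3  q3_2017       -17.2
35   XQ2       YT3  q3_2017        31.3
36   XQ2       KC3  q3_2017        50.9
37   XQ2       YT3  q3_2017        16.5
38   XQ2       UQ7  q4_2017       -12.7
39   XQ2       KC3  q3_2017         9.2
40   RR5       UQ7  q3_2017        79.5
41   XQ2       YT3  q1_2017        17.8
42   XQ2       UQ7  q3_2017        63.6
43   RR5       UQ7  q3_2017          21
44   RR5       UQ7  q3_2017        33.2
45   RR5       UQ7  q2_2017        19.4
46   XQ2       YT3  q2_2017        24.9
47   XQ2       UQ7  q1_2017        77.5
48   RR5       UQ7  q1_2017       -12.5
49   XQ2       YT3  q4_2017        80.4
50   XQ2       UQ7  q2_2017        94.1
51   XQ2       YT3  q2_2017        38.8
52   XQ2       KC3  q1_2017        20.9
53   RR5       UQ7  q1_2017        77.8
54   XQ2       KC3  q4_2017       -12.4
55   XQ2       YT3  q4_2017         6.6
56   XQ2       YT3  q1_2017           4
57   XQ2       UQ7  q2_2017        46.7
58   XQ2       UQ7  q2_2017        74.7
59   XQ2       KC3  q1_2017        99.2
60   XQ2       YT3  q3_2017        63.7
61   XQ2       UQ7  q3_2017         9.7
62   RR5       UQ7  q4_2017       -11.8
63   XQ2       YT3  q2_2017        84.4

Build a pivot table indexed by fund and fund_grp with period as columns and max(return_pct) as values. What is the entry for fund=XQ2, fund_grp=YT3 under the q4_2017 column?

80.4

Rows with fund=XQ2, fund_grp=YT3 and period=q4_2017: return_pct values are 19.8, 53.4, 80.4, 6.6.
max(19.8, 53.4, 80.4, 6.6) = 80.4.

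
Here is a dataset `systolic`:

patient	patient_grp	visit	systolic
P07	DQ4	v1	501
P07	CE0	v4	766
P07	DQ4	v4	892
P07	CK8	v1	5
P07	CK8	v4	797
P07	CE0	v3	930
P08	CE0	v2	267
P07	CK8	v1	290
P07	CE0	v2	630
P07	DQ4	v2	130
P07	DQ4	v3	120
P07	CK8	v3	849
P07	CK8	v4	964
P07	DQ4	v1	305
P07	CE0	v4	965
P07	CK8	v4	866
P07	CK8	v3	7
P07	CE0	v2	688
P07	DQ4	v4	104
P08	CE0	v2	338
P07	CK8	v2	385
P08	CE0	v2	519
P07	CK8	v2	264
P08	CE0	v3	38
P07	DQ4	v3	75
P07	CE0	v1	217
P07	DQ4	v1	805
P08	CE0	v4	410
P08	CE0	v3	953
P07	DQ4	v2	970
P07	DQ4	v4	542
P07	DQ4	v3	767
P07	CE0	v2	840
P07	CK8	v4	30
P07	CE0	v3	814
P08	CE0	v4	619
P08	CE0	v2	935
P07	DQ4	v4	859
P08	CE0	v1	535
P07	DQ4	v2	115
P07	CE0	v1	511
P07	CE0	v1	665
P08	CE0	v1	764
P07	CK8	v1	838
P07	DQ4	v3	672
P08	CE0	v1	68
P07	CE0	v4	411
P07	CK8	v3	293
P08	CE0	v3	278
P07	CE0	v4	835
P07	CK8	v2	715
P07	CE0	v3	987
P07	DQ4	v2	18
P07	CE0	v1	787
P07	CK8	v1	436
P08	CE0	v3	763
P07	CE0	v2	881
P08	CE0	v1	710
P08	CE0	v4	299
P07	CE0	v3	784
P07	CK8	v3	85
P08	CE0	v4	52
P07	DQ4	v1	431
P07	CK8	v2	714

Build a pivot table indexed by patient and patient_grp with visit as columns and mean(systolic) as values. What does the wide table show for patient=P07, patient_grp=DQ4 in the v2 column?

Rows with patient=P07, patient_grp=DQ4 and visit=v2: systolic values are 130, 970, 115, 18.
(130 + 970 + 115 + 18) / 4 = 308.25.

308.25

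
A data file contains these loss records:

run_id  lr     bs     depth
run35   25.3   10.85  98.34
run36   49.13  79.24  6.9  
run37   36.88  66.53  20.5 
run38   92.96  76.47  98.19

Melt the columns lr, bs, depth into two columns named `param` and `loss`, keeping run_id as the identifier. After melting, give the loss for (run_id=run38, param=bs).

Unpivoting turns each (run_id, wide-column) pair into one long row.
The wide cell at row run38, column bs holds 76.47, so the long row (run38, bs) has loss=76.47.

76.47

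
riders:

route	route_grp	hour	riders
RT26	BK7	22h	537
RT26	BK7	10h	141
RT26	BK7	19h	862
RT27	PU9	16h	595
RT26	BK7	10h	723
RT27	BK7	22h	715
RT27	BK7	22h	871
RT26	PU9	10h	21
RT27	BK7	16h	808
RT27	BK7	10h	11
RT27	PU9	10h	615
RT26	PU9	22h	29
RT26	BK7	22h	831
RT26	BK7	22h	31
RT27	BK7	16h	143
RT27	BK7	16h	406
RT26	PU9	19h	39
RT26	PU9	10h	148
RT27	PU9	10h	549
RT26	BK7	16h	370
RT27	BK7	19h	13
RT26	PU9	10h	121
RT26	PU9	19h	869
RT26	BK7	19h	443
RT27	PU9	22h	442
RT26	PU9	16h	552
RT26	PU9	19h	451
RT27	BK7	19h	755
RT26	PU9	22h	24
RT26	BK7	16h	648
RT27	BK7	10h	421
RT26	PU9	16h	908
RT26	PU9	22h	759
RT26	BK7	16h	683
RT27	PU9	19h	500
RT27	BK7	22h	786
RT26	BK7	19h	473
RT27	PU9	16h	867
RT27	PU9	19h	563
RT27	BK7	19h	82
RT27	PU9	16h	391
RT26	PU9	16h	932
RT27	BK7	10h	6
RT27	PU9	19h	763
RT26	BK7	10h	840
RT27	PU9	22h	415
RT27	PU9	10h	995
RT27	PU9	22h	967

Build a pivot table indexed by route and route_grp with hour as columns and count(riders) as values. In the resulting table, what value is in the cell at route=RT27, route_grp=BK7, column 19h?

Rows with route=RT27, route_grp=BK7 and hour=19h: riders values are 13, 755, 82.
3 rows match — count = 3.

3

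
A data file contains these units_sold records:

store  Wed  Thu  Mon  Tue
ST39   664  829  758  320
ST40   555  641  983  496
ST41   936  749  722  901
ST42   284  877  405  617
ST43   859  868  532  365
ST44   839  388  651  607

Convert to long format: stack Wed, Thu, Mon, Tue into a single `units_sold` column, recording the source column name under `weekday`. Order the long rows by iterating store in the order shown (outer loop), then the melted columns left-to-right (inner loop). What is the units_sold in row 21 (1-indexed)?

839

24 rows total (6 × 4). Row 21: index ⌊(21-1)/4⌋ = 5 into store → ST44; (21-1) mod 4 = 0 into the melted columns → Wed.
So row 21 is (ST44, Wed, 839); units_sold = 839.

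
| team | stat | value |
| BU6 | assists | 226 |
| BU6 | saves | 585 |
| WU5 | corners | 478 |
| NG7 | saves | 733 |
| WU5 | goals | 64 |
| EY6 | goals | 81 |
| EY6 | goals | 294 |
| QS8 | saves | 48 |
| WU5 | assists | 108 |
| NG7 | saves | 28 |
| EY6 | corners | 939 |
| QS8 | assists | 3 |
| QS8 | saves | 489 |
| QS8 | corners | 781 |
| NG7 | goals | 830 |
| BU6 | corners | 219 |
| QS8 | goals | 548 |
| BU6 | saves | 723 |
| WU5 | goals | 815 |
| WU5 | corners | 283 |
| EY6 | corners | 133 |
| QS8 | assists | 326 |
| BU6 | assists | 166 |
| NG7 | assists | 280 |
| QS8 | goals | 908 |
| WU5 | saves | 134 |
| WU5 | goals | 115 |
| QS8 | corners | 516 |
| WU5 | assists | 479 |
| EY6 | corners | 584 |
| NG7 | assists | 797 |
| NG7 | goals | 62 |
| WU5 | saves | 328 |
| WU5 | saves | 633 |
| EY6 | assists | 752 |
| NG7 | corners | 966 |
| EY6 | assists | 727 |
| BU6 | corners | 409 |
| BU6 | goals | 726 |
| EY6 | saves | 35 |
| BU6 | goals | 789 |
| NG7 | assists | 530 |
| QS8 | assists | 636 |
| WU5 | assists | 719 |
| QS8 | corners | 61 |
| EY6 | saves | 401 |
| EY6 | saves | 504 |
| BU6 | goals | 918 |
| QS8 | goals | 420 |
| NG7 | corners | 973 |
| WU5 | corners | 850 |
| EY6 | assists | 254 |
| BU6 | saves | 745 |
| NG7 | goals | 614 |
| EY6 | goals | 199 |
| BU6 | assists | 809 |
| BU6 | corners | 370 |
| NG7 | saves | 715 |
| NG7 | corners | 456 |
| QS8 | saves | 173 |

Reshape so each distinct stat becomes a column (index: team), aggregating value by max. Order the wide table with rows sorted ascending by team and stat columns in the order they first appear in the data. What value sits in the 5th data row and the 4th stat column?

With rows sorted ascending by team, row 5 is team=WU5. stat columns in first-appearance order: assists, saves, corners, goals; column 4 is goals.
Long rows with team=WU5, stat=goals: max(64, 815, 115) = 815.

815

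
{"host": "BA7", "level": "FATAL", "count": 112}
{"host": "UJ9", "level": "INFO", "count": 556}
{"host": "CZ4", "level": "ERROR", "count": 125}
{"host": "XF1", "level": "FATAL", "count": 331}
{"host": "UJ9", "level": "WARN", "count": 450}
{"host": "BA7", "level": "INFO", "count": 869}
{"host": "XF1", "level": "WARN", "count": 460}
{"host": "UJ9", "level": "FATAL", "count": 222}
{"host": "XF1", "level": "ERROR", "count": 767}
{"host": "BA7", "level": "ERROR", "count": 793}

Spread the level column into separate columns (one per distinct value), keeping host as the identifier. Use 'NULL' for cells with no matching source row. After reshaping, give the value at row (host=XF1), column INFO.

NULL

No long-format row has host=XF1 and level=INFO, so the cell is NULL.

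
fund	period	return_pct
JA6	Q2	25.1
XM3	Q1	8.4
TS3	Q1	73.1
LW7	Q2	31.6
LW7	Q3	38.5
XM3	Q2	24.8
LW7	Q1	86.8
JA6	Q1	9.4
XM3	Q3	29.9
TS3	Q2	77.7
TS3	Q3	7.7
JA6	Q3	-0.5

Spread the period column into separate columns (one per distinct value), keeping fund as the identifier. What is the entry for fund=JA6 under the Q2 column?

25.1

Wide layout: rows indexed by fund, columns are the 3 distinct period values (Q2, Q1, Q3).
Cell (fund=JA6, period=Q2) draws from the long row where fund=JA6 and period=Q2, which has return_pct=25.1.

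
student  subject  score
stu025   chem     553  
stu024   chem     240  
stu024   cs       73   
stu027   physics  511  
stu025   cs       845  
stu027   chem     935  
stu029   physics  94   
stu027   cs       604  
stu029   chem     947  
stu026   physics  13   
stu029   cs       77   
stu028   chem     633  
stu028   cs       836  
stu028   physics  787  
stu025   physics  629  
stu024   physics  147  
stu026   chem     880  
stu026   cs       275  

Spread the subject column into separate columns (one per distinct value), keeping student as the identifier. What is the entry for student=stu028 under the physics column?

Wide layout: rows indexed by student, columns are the 3 distinct subject values (chem, cs, physics).
Cell (student=stu028, subject=physics) draws from the long row where student=stu028 and subject=physics, which has score=787.

787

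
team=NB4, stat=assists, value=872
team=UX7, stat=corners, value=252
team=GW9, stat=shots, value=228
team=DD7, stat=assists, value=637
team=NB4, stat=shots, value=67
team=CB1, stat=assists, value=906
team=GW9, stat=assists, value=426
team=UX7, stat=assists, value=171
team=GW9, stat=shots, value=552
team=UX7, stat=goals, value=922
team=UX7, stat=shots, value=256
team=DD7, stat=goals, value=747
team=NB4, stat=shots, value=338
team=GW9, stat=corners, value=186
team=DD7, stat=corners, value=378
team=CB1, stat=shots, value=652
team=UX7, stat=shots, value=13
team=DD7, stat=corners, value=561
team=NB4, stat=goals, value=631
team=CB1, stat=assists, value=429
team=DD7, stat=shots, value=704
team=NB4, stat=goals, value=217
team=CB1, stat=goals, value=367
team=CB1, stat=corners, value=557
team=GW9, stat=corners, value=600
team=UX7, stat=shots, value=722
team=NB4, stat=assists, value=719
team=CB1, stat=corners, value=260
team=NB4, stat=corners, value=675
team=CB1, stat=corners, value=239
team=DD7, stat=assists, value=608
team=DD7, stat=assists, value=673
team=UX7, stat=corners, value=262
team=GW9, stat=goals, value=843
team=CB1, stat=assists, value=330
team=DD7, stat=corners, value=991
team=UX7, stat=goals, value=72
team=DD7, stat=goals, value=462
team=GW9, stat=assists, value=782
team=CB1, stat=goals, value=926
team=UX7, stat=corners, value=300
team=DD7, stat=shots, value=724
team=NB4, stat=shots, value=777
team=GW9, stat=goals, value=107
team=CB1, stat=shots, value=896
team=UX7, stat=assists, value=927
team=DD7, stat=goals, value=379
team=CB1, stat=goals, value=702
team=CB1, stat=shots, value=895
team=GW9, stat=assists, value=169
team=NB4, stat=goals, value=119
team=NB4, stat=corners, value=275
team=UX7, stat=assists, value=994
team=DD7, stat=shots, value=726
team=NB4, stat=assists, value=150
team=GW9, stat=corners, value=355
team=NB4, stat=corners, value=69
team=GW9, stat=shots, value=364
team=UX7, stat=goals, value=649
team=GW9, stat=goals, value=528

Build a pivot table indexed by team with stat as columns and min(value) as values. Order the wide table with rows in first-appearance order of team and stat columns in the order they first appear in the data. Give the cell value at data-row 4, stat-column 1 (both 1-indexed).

With rows in first-appearance order of team, row 4 is team=DD7. stat columns in first-appearance order: assists, corners, shots, goals; column 1 is assists.
Long rows with team=DD7, stat=assists: min(637, 608, 673) = 608.

608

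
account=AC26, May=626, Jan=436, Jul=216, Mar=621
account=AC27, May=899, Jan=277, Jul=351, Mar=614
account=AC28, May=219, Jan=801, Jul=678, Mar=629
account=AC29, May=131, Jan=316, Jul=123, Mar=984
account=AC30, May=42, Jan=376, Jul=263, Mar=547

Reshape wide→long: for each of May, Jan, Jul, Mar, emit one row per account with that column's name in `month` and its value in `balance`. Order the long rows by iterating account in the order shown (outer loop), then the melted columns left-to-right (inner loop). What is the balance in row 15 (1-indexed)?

123

20 rows total (5 × 4). Row 15: index ⌊(15-1)/4⌋ = 3 into account → AC29; (15-1) mod 4 = 2 into the melted columns → Jul.
So row 15 is (AC29, Jul, 123); balance = 123.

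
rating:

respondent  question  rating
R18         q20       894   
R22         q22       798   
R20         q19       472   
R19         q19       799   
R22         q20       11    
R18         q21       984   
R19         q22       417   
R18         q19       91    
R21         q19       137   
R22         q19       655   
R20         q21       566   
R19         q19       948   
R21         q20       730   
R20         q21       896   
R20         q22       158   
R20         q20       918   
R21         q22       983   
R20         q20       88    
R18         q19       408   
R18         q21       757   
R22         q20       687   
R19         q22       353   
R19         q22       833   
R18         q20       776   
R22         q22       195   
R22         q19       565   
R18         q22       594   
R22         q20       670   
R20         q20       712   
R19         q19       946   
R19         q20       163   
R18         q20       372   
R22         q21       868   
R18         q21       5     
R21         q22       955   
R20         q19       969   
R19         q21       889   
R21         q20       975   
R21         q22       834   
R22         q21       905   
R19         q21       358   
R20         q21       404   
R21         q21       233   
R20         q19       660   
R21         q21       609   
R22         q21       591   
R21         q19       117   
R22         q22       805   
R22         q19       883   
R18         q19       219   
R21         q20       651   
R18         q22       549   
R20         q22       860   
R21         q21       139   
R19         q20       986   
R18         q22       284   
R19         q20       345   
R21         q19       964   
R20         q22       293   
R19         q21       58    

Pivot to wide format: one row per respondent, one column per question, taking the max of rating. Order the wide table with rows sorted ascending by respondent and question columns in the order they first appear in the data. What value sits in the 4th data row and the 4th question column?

With rows sorted ascending by respondent, row 4 is respondent=R21. question columns in first-appearance order: q20, q22, q19, q21; column 4 is q21.
Long rows with respondent=R21, question=q21: max(233, 609, 139) = 609.

609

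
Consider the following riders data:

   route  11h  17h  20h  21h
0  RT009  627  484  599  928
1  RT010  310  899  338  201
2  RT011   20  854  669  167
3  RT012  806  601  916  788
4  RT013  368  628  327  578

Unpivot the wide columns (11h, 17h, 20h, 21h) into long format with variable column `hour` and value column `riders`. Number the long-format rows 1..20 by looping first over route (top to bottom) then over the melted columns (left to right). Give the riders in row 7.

338

20 rows total (5 × 4). Row 7: index ⌊(7-1)/4⌋ = 1 into route → RT010; (7-1) mod 4 = 2 into the melted columns → 20h.
So row 7 is (RT010, 20h, 338); riders = 338.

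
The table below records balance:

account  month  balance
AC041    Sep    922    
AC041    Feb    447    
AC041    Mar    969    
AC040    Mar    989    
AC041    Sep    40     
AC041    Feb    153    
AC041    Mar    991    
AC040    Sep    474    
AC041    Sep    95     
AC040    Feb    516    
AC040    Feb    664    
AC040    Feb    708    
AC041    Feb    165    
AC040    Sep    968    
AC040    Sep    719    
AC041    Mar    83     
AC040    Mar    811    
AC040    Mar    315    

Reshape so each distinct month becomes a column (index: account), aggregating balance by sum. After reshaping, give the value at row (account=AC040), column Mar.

2115

Rows with account=AC040 and month=Mar: balance values are 989, 811, 315.
989 + 811 + 315 = 2115.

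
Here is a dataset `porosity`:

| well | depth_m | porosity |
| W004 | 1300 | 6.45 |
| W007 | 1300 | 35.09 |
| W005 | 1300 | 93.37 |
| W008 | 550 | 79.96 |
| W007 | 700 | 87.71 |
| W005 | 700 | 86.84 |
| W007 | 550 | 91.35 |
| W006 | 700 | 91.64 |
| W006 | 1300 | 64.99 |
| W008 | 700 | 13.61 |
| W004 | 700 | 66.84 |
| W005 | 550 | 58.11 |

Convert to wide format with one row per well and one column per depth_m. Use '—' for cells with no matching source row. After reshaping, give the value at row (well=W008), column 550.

79.96

The long row with well=W008, depth_m=550 has porosity=79.96.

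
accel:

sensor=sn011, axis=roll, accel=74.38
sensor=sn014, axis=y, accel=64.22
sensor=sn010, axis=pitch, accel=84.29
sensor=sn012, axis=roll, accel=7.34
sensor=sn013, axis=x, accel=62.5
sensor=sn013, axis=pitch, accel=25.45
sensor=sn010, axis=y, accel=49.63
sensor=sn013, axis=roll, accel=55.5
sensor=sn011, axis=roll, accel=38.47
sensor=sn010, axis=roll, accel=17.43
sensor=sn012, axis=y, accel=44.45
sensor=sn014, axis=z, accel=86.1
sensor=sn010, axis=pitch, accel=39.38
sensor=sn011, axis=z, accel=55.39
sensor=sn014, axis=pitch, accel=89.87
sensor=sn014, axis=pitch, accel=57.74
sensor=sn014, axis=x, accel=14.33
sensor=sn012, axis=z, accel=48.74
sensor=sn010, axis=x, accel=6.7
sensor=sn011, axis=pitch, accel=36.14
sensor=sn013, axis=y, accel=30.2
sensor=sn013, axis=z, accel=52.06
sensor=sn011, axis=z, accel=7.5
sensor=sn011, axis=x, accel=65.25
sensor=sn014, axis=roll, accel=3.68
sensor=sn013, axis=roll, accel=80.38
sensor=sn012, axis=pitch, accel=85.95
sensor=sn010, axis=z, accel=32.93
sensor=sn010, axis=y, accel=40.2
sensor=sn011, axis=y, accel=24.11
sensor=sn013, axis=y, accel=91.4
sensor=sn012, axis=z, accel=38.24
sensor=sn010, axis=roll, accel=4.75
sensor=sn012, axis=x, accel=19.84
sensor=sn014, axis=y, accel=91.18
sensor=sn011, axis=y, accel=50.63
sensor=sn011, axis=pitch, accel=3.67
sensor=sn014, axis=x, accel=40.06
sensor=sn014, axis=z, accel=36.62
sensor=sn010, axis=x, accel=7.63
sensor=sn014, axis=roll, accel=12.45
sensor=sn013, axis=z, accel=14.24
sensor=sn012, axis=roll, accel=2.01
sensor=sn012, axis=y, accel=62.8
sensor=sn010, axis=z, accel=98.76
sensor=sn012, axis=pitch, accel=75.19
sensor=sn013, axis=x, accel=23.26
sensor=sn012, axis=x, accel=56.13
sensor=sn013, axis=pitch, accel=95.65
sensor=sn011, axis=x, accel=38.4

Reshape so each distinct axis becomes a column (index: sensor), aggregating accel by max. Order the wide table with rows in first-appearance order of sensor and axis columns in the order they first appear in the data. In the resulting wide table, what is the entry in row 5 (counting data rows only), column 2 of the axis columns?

91.4

With rows in first-appearance order of sensor, row 5 is sensor=sn013. axis columns in first-appearance order: roll, y, pitch, x, z; column 2 is y.
Long rows with sensor=sn013, axis=y: max(30.2, 91.4) = 91.4.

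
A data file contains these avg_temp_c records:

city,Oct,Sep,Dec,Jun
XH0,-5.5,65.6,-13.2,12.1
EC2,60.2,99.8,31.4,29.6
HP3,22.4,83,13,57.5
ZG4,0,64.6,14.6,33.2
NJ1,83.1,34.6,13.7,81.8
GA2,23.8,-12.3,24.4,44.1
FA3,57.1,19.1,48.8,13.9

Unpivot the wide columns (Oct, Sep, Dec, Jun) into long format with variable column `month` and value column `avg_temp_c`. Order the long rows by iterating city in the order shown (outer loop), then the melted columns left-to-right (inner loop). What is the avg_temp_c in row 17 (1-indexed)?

83.1

28 rows total (7 × 4). Row 17: index ⌊(17-1)/4⌋ = 4 into city → NJ1; (17-1) mod 4 = 0 into the melted columns → Oct.
So row 17 is (NJ1, Oct, 83.1); avg_temp_c = 83.1.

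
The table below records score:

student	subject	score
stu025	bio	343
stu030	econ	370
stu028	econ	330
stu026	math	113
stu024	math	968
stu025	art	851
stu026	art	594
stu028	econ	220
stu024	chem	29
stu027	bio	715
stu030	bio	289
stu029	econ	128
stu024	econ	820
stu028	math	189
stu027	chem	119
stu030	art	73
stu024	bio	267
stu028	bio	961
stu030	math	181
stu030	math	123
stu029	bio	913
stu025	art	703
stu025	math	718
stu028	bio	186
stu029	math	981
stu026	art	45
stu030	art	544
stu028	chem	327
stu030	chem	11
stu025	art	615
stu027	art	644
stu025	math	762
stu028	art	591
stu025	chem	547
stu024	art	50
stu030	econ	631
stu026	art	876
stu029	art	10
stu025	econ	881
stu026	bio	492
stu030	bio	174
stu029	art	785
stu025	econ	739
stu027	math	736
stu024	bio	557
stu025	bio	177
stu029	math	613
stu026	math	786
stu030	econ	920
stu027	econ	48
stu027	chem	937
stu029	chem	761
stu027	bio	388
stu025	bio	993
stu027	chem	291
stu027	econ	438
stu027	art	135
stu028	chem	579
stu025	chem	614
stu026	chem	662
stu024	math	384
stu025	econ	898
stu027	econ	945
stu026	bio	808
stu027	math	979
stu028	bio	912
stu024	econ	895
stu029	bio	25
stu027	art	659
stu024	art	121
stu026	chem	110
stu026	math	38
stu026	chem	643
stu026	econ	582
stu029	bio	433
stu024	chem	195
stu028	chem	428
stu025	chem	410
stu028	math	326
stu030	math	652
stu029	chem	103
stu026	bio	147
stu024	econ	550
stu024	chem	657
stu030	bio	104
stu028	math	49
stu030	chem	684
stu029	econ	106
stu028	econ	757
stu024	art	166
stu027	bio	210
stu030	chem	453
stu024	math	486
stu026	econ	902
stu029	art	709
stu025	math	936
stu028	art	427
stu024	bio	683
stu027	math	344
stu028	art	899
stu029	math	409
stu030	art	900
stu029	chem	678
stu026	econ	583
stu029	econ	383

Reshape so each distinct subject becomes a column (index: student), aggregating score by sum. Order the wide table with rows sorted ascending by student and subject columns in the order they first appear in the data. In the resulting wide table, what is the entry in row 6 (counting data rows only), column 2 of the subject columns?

617

With rows sorted ascending by student, row 6 is student=stu029. subject columns in first-appearance order: bio, econ, math, art, chem; column 2 is econ.
Long rows with student=stu029, subject=econ: 128 + 106 + 383 = 617.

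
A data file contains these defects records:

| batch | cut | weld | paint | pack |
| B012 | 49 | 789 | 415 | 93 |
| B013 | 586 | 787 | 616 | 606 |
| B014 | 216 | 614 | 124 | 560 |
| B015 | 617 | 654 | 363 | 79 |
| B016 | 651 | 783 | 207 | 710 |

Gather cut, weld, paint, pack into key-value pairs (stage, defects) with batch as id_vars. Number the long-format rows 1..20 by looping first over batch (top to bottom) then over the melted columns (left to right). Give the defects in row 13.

617

20 rows total (5 × 4). Row 13: index ⌊(13-1)/4⌋ = 3 into batch → B015; (13-1) mod 4 = 0 into the melted columns → cut.
So row 13 is (B015, cut, 617); defects = 617.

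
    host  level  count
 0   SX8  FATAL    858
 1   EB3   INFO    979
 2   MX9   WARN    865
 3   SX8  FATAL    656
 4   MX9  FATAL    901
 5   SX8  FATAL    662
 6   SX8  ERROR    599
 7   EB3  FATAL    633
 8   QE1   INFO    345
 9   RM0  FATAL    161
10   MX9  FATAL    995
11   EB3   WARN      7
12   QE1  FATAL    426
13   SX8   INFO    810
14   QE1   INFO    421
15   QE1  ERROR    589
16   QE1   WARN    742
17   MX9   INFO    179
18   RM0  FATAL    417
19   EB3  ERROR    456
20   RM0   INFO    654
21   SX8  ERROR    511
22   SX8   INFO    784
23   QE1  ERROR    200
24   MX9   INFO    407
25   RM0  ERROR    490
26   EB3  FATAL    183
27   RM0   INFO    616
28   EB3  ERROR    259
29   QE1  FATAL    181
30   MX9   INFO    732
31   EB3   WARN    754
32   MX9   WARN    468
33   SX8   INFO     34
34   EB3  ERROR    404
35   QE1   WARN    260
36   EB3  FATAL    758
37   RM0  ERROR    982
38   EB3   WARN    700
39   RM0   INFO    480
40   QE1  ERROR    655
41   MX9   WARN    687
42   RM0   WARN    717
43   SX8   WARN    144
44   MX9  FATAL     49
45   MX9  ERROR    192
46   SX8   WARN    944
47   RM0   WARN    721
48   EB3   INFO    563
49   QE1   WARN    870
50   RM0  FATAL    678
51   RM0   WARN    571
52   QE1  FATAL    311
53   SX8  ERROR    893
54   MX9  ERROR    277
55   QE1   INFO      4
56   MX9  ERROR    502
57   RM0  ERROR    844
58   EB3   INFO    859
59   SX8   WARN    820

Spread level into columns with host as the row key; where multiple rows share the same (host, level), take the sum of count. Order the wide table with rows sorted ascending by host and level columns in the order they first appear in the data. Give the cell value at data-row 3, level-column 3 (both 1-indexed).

With rows sorted ascending by host, row 3 is host=QE1. level columns in first-appearance order: FATAL, INFO, WARN, ERROR; column 3 is WARN.
Long rows with host=QE1, level=WARN: 742 + 260 + 870 = 1872.

1872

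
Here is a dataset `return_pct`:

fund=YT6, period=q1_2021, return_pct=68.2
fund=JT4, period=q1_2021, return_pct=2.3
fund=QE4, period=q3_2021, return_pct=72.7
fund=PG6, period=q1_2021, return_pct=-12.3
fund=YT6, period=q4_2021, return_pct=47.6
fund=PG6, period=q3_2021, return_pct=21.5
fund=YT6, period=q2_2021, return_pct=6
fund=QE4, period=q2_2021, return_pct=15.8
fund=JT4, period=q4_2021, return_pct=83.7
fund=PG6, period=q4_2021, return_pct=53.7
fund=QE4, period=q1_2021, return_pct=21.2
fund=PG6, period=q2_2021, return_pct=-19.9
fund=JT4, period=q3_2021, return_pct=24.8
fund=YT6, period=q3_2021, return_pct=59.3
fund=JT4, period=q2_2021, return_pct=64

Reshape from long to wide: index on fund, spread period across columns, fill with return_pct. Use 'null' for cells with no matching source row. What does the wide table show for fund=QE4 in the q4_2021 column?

null

No long-format row has fund=QE4 and period=q4_2021, so the cell is null.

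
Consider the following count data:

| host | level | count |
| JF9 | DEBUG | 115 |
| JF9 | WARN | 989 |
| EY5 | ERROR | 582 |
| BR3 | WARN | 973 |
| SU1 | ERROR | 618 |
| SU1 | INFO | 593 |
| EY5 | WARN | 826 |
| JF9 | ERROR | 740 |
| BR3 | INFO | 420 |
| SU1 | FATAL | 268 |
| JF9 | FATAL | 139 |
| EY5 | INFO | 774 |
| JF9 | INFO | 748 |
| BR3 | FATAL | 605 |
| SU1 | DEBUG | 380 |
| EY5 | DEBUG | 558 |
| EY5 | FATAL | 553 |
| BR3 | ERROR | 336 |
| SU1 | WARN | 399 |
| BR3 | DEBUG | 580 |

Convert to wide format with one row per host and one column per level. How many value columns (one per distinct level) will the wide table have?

5

5 distinct level values: INFO, WARN, FATAL, ERROR, DEBUG.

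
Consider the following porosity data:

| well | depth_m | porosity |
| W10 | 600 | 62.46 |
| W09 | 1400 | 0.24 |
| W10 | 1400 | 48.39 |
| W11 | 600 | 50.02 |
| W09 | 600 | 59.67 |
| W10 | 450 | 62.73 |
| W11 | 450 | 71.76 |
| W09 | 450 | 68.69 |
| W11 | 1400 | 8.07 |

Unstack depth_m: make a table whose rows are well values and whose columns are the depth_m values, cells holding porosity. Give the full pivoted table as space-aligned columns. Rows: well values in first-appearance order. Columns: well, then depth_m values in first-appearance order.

Columns: well plus the 3 distinct depth_m values (600, 1400, 450).
For example, row W10 column 600 takes porosity=62.46 from the long row (W10, 600).

well  600    1400   450  
W10   62.46  48.39  62.73
W09   59.67  0.24   68.69
W11   50.02  8.07   71.76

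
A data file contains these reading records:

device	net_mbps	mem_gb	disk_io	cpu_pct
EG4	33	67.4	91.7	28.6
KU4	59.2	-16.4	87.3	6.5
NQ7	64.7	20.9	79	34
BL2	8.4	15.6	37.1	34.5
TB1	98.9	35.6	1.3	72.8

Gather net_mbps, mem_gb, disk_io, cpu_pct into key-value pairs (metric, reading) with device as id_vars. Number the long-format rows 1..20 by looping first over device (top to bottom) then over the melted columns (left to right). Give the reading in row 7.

87.3

20 rows total (5 × 4). Row 7: index ⌊(7-1)/4⌋ = 1 into device → KU4; (7-1) mod 4 = 2 into the melted columns → disk_io.
So row 7 is (KU4, disk_io, 87.3); reading = 87.3.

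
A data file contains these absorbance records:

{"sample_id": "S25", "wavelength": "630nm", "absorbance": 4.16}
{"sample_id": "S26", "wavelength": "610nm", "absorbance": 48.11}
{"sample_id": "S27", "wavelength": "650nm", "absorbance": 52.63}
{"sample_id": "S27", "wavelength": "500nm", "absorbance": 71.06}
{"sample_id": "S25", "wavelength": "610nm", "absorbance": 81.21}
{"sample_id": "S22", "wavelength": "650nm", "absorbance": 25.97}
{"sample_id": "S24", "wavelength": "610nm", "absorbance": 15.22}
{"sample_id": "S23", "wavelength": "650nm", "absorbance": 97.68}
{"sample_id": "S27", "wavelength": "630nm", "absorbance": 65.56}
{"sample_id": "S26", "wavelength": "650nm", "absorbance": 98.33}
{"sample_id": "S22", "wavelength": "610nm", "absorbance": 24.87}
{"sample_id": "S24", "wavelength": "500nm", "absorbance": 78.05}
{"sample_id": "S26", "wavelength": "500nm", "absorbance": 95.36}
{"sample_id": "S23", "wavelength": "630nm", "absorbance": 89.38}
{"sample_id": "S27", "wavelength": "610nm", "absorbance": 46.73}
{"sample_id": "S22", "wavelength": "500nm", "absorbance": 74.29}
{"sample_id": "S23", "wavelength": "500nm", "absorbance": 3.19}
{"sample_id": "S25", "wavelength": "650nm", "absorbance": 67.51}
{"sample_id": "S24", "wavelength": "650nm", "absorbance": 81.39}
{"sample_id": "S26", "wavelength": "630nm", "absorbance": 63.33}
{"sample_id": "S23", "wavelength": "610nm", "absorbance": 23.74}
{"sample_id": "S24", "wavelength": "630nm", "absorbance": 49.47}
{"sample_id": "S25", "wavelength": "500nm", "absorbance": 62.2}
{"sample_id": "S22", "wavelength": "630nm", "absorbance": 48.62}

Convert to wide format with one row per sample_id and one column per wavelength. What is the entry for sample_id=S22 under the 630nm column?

Wide layout: rows indexed by sample_id, columns are the 4 distinct wavelength values (630nm, 610nm, 650nm, 500nm).
Cell (sample_id=S22, wavelength=630nm) draws from the long row where sample_id=S22 and wavelength=630nm, which has absorbance=48.62.

48.62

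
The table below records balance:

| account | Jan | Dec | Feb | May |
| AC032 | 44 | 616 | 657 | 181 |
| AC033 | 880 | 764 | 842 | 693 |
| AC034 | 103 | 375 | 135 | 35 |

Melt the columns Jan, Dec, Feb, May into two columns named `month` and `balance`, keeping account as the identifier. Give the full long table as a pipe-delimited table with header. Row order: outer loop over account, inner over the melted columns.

Each (account, column) pair becomes one row: 3 × 4 = 12 rows.
For example, (AC032, Jan) → balance=44.

| account | month | balance |
| AC032 | Jan | 44 |
| AC032 | Dec | 616 |
| AC032 | Feb | 657 |
| AC032 | May | 181 |
| AC033 | Jan | 880 |
| AC033 | Dec | 764 |
| AC033 | Feb | 842 |
| AC033 | May | 693 |
| AC034 | Jan | 103 |
| AC034 | Dec | 375 |
| AC034 | Feb | 135 |
| AC034 | May | 35 |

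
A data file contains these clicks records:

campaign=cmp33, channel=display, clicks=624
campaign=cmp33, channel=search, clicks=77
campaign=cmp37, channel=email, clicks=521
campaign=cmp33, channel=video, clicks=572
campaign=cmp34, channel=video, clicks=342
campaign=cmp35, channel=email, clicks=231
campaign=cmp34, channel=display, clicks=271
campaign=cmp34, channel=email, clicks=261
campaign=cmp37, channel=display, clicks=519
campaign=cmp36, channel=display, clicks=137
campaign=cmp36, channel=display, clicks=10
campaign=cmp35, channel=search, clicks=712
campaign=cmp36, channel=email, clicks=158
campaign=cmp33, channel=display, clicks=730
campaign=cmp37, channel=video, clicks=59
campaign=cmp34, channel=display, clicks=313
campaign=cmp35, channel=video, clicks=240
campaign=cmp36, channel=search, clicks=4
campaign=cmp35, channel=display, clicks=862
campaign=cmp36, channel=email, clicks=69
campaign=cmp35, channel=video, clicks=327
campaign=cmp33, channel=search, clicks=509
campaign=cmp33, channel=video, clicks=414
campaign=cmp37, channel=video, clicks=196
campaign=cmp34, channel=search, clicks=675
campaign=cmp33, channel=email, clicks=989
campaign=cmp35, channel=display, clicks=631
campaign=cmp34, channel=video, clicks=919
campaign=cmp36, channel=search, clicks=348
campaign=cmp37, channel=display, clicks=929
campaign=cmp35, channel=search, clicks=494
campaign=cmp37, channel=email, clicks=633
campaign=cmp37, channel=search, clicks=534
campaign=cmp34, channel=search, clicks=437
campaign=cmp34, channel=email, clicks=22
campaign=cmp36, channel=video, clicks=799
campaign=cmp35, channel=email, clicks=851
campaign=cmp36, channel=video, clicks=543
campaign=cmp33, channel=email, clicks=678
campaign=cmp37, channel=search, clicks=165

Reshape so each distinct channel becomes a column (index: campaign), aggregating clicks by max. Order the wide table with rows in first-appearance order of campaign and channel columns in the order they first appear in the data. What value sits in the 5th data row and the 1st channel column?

With rows in first-appearance order of campaign, row 5 is campaign=cmp36. channel columns in first-appearance order: display, search, email, video; column 1 is display.
Long rows with campaign=cmp36, channel=display: max(137, 10) = 137.

137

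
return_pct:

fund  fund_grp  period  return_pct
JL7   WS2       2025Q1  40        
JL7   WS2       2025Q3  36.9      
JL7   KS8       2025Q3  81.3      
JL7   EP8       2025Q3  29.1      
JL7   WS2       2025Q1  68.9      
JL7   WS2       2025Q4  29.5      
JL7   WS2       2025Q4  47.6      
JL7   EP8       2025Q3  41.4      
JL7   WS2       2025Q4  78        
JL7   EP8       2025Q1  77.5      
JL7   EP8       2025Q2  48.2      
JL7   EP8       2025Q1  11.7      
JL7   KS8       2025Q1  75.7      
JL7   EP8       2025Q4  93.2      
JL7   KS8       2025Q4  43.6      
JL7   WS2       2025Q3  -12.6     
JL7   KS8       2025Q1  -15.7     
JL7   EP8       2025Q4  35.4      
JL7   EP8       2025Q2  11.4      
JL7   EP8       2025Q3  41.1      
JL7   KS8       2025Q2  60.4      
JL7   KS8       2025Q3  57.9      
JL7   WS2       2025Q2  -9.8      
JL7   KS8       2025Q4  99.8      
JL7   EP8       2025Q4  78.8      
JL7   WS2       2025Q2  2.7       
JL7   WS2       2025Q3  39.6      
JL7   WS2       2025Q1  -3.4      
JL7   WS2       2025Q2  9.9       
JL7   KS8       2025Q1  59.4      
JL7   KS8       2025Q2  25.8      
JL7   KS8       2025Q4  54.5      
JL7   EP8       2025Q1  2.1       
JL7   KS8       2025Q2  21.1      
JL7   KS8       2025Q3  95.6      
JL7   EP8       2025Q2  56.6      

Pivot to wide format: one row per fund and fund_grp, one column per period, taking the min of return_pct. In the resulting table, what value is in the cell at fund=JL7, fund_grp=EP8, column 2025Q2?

Rows with fund=JL7, fund_grp=EP8 and period=2025Q2: return_pct values are 48.2, 11.4, 56.6.
min(48.2, 11.4, 56.6) = 11.4.

11.4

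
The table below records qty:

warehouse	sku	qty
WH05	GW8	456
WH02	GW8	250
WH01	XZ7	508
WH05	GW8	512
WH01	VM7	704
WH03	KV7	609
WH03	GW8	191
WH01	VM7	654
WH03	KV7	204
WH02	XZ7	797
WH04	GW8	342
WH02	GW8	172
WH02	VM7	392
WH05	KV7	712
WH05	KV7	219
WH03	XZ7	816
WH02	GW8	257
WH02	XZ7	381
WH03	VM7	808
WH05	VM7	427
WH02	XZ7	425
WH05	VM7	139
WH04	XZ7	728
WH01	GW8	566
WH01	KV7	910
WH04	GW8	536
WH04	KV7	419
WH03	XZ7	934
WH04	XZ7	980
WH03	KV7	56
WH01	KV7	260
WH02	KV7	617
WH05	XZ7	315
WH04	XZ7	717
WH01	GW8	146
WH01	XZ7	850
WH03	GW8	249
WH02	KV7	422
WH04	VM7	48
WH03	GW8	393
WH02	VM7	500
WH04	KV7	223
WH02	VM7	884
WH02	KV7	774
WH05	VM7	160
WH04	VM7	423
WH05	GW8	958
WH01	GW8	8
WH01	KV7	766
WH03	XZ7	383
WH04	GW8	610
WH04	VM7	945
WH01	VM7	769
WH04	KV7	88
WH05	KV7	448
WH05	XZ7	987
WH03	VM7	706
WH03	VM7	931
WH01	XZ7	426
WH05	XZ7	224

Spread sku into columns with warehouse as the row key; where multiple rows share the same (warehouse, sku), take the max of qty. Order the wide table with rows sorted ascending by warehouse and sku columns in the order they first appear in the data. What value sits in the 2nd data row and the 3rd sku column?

With rows sorted ascending by warehouse, row 2 is warehouse=WH02. sku columns in first-appearance order: GW8, XZ7, VM7, KV7; column 3 is VM7.
Long rows with warehouse=WH02, sku=VM7: max(392, 500, 884) = 884.

884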